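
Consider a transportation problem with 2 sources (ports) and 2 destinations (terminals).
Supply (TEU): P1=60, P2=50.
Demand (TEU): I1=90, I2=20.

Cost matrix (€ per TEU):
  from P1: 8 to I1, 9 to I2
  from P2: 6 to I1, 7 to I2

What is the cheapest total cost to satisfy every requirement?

800

Optimal allocation:
  P1->I1: 40 × €8 = €320
  P1->I2: 20 × €9 = €180
  P2->I1: 50 × €6 = €300
Total = 320 + 180 + 300 = €800.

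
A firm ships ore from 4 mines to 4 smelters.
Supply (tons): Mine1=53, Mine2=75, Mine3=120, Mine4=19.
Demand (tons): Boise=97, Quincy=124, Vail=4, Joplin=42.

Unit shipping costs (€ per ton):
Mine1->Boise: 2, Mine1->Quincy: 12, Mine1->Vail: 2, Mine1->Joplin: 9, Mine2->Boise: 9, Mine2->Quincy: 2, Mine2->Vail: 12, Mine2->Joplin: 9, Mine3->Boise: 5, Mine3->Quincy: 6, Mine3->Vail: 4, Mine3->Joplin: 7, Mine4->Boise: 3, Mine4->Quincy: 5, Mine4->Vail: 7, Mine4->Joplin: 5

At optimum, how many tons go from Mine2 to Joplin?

0

The minimum-cost plan:
  Mine1–Boise: 53 × €2 = €106
  Mine2–Quincy: 75 × €2 = €150
  Mine3–Boise: 44 × €5 = €220
  Mine3–Quincy: 49 × €6 = €294
  Mine3–Vail: 4 × €4 = €16
  Mine3–Joplin: 23 × €7 = €161
  Mine4–Joplin: 19 × €5 = €95
Total cost = €1042.
The route Mine2→Joplin is not used.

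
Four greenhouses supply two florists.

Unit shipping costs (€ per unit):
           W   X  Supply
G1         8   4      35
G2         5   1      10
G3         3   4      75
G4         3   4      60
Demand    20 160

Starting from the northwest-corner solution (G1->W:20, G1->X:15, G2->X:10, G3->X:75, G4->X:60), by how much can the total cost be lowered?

Current plan cost = 20·8 + 15·4 + 10·1 + 75·4 + 60·4 = €770.
Optimal plan:
  G1→X: 35 × €4 = €140
  G2→X: 10 × €1 = €10
  G3→W: 20 × €3 = €60
  G3→X: 55 × €4 = €220
  G4→X: 60 × €4 = €240
Optimal cost = €670.
Saving = 770 − 670 = €100.

100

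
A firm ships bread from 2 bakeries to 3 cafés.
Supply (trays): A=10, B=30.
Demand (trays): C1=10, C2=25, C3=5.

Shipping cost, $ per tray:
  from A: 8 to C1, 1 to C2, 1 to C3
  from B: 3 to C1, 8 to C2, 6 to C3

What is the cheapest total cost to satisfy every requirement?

An optimal shipping plan:
  A to C2: 10 × $1 = $10
  B to C1: 10 × $3 = $30
  B to C2: 15 × $8 = $120
  B to C3: 5 × $6 = $30
Total = 10 + 30 + 120 + 30 = $190.
(Supply check: A ships 10; B ships 30.)

190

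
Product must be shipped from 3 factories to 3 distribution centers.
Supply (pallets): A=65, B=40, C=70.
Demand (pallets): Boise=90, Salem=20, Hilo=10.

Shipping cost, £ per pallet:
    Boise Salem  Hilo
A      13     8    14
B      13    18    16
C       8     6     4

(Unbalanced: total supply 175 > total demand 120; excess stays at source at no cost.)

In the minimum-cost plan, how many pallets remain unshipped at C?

0

Minimum-cost shipments:
  A→Salem: 20 × £8 = £160
  B→Boise: 30 × £13 = £390
  C→Boise: 60 × £8 = £480
  C→Hilo: 10 × £4 = £40
Total cost = £1070.
C ships 70 of its 70, leaving 0.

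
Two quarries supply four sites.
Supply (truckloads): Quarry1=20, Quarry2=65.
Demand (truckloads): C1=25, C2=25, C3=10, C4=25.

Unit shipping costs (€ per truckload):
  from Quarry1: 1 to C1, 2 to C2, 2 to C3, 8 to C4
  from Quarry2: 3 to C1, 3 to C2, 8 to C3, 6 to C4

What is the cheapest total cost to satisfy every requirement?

Optimal allocation:
  Quarry1–C1: 10 × €1 = €10
  Quarry1–C3: 10 × €2 = €20
  Quarry2–C1: 15 × €3 = €45
  Quarry2–C2: 25 × €3 = €75
  Quarry2–C4: 25 × €6 = €150
Total = 10 + 20 + 45 + 75 + 150 = €300.
(Supply check: Quarry1 ships 20; Quarry2 ships 65.)

300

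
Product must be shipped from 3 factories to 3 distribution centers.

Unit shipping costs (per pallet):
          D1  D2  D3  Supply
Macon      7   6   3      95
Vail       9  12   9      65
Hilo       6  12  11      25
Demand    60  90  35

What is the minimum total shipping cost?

1290

A cheapest plan:
  Macon to D2: 90 pallets
  Macon to D3: 5 pallets
  Vail to D1: 35 pallets
  Vail to D3: 30 pallets
  Hilo to D1: 25 pallets
Total cost = 1290.
(Supply check: Macon ships 95; Vail ships 65; Hilo ships 25.)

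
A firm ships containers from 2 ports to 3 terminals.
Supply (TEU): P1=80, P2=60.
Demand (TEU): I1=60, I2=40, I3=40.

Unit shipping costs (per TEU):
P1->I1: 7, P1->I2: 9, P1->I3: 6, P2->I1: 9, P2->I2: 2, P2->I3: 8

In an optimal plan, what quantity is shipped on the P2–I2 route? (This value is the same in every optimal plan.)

40

Optimal shipments:
  P1–I1: 60 × 7 = 420
  P1–I3: 20 × 6 = 120
  P2–I2: 40 × 2 = 80
  P2–I3: 20 × 8 = 160
Total cost = 780.
So P2→I2 carries 40 TEU.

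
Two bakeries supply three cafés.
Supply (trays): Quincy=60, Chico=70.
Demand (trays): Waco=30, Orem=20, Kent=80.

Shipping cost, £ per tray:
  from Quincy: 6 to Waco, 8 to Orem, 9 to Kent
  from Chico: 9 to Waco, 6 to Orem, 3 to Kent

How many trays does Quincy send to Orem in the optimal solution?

Solving gives:
  Quincy–Waco: 30 × £6 = £180
  Quincy–Orem: 20 × £8 = £160
  Quincy–Kent: 10 × £9 = £90
  Chico–Kent: 70 × £3 = £210
Total cost = £640.
So Quincy→Orem carries 20 trays.

20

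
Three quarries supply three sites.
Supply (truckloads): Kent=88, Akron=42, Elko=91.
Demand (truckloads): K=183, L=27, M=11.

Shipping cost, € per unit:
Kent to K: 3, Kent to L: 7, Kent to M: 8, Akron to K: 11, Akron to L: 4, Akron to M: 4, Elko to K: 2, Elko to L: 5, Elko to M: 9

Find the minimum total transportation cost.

One minimum-cost allocation:
  Kent to K: 88 × €3 = €264
  Akron to K: 4 × €11 = €44
  Akron to L: 27 × €4 = €108
  Akron to M: 11 × €4 = €44
  Elko to K: 91 × €2 = €182
Total = 264 + 44 + 108 + 44 + 182 = €642.

642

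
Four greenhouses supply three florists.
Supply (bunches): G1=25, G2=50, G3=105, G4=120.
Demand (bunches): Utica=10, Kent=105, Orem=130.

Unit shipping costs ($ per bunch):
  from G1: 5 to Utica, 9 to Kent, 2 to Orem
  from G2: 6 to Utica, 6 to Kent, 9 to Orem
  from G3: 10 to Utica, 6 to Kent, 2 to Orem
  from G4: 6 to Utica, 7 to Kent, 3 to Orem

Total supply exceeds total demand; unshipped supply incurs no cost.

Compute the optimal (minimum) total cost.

1005

One minimum-cost allocation:
  G1 to Utica: 10 × $5 = $50
  G1 to Orem: 15 × $2 = $30
  G2 to Kent: 50 × $6 = $300
  G3 to Orem: 105 × $2 = $210
  G4 to Kent: 55 × $7 = $385
  G4 to Orem: 10 × $3 = $30
Total = 50 + 30 + 300 + 210 + 385 + 30 = $1005.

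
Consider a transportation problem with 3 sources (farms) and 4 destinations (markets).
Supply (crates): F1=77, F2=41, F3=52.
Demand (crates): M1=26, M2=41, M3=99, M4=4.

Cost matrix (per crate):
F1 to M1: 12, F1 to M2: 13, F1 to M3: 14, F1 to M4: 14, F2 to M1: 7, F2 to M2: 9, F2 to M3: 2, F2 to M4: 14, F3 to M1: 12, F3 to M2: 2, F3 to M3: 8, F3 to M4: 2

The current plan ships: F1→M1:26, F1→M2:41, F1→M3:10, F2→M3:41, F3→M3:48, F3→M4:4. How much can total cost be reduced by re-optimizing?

205

Current plan cost = 26·12 + 41·13 + 10·14 + 41·2 + 48·8 + 4·2 = 1459.
Optimal plan:
  F1 to M1: 26 × 12 = 312
  F1 to M3: 51 × 14 = 714
  F2 to M3: 41 × 2 = 82
  F3 to M2: 41 × 2 = 82
  F3 to M3: 7 × 8 = 56
  F3 to M4: 4 × 2 = 8
Optimal cost = 1254.
Saving = 1459 − 1254 = 205.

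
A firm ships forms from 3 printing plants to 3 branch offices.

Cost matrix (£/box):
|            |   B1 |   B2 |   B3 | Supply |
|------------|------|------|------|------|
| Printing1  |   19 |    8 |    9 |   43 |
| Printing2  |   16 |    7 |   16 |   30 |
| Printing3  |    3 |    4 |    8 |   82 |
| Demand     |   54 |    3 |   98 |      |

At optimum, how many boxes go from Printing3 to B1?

Optimal shipments:
  Printing1 to B3: 43 boxes
  Printing2 to B2: 3 boxes
  Printing2 to B3: 27 boxes
  Printing3 to B1: 54 boxes
  Printing3 to B3: 28 boxes
Total cost = £1226.
So Printing3→B1 carries 54 boxes.

54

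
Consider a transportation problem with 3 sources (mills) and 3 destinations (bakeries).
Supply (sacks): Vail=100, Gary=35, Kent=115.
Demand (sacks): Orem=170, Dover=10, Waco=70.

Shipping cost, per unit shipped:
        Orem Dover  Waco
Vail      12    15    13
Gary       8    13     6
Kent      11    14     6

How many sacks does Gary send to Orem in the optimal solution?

Optimal shipments:
  Vail->Orem: 90 × 12 = 1080
  Vail->Dover: 10 × 15 = 150
  Gary->Orem: 35 × 8 = 280
  Kent->Orem: 45 × 11 = 495
  Kent->Waco: 70 × 6 = 420
Total cost = 2425.
So Gary→Orem carries 35 sacks.

35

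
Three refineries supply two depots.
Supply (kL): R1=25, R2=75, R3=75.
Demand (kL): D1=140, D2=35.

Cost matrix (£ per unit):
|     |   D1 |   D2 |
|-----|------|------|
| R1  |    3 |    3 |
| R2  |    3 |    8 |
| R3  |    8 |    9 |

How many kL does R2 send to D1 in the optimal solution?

The minimum-cost plan:
  R1–D2: 25 kL
  R2–D1: 75 kL
  R3–D1: 65 kL
  R3–D2: 10 kL
Total cost = £910.
So R2→D1 carries 75 kL.

75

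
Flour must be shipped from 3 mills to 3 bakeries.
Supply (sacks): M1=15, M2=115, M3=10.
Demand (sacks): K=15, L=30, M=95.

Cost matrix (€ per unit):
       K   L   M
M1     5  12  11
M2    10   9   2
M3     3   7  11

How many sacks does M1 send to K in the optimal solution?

Solving gives:
  M1 to K: 15 × €5 = €75
  M2 to L: 20 × €9 = €180
  M2 to M: 95 × €2 = €190
  M3 to L: 10 × €7 = €70
Total cost = €515.
So M1→K carries 15 sacks.

15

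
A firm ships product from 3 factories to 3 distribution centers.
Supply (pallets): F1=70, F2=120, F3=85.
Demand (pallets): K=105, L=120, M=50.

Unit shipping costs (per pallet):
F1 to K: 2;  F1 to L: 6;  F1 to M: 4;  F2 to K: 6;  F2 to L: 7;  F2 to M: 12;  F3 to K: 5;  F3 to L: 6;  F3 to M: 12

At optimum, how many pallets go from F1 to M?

Optimal shipments:
  F1–K: 20 × 2 = 40
  F1–M: 50 × 4 = 200
  F2–K: 85 × 6 = 510
  F2–L: 35 × 7 = 245
  F3–L: 85 × 6 = 510
Total cost = 1505.
So F1→M carries 50 pallets.

50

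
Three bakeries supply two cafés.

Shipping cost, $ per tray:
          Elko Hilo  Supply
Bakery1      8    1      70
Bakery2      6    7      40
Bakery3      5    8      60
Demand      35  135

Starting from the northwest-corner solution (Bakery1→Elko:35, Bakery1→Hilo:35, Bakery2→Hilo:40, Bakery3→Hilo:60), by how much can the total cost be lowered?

350

Current plan cost = 35·8 + 35·1 + 40·7 + 60·8 = $1075.
Optimal plan:
  Bakery1–Hilo: 70 trays
  Bakery2–Hilo: 40 trays
  Bakery3–Elko: 35 trays
  Bakery3–Hilo: 25 trays
Optimal cost = $725.
Saving = 1075 − 725 = $350.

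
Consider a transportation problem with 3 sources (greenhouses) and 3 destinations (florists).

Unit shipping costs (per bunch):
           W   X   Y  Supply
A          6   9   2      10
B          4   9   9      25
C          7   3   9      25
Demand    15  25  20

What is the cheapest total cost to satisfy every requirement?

245

A cheapest plan:
  A to Y: 10 × 2 = 20
  B to W: 15 × 4 = 60
  B to Y: 10 × 9 = 90
  C to X: 25 × 3 = 75
Total = 20 + 60 + 90 + 75 = 245.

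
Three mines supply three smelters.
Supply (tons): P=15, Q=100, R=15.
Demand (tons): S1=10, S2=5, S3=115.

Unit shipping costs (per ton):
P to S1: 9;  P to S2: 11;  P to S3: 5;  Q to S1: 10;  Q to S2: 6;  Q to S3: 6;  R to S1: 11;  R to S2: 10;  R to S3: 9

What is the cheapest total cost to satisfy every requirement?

A cheapest plan:
  P->S3: 15 × 5 = 75
  Q->S2: 5 × 6 = 30
  Q->S3: 95 × 6 = 570
  R->S1: 10 × 11 = 110
  R->S3: 5 × 9 = 45
Total = 75 + 30 + 570 + 110 + 45 = 830.

830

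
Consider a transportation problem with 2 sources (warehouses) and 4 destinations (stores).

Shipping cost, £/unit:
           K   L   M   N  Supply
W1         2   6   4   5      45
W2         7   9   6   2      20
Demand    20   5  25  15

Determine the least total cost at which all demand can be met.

210

An optimal shipping plan:
  W1→K: 20 units
  W1→L: 5 units
  W1→M: 20 units
  W2→M: 5 units
  W2→N: 15 units
Total cost = £210.
(Supply check: W1 ships 45; W2 ships 20.)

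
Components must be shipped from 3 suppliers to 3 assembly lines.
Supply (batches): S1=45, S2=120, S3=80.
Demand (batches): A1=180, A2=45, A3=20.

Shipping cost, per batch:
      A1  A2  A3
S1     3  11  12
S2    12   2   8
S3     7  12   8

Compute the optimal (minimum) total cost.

1605

An optimal shipping plan:
  S1→A1: 45 × 3 = 135
  S2→A1: 55 × 12 = 660
  S2→A2: 45 × 2 = 90
  S2→A3: 20 × 8 = 160
  S3→A1: 80 × 7 = 560
Total = 135 + 660 + 90 + 160 + 560 = 1605.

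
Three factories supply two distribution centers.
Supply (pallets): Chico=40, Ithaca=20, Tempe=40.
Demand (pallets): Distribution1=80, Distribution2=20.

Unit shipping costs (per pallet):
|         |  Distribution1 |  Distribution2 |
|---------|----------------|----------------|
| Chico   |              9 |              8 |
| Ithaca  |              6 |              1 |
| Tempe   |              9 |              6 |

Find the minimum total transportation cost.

A cheapest plan:
  Chico→Distribution1: 40 pallets
  Ithaca→Distribution2: 20 pallets
  Tempe→Distribution1: 40 pallets
Total cost = 740.

740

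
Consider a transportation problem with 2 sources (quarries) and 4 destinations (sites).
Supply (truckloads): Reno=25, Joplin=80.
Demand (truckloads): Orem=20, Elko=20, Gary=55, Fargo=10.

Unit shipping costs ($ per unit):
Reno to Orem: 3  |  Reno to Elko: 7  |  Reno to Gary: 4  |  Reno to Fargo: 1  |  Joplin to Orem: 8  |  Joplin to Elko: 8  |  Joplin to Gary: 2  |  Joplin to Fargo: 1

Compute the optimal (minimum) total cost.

A cheapest plan:
  Reno to Orem: 20 × $3 = $60
  Reno to Elko: 5 × $7 = $35
  Joplin to Elko: 15 × $8 = $120
  Joplin to Gary: 55 × $2 = $110
  Joplin to Fargo: 10 × $1 = $10
Total = 60 + 35 + 120 + 110 + 10 = $335.

335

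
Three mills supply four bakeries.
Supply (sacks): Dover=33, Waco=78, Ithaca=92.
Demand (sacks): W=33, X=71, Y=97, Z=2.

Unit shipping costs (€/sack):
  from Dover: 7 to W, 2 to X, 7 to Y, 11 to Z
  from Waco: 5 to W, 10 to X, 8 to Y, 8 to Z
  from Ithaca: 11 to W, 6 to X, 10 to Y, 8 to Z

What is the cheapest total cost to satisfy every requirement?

1355

One minimum-cost allocation:
  Dover–X: 33 × €2 = €66
  Waco–W: 33 × €5 = €165
  Waco–Y: 45 × €8 = €360
  Ithaca–X: 38 × €6 = €228
  Ithaca–Y: 52 × €10 = €520
  Ithaca–Z: 2 × €8 = €16
Total = 66 + 165 + 360 + 228 + 520 + 16 = €1355.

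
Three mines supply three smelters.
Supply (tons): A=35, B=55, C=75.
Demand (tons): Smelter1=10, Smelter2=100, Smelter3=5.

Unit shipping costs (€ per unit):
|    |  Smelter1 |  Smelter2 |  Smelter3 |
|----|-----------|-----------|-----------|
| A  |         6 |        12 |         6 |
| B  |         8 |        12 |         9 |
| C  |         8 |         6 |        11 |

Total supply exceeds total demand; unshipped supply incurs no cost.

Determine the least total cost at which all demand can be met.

Optimal allocation:
  A–Smelter1: 10 × €6 = €60
  A–Smelter2: 20 × €12 = €240
  A–Smelter3: 5 × €6 = €30
  B–Smelter2: 5 × €12 = €60
  C–Smelter2: 75 × €6 = €450
Total = 60 + 240 + 30 + 60 + 450 = €840.
(Supply check: A ships 35; B ships 5; C ships 75.)

840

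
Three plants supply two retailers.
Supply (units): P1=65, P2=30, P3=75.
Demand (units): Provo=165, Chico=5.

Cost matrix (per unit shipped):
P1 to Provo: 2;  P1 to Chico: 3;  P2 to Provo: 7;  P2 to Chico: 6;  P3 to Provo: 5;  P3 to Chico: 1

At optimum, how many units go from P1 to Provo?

65

The minimum-cost plan:
  P1->Provo: 65 × 2 = 130
  P2->Provo: 30 × 7 = 210
  P3->Provo: 70 × 5 = 350
  P3->Chico: 5 × 1 = 5
Total cost = 695.
So P1→Provo carries 65 units.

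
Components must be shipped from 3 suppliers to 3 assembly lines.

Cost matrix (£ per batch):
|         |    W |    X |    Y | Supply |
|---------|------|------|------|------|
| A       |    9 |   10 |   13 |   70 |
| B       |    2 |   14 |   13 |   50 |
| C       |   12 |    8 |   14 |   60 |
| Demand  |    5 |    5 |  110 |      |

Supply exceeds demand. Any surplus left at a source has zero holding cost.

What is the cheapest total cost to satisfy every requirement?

1480

Optimal allocation:
  A to Y: 65 batches
  B to W: 5 batches
  B to Y: 45 batches
  C to X: 5 batches
Total cost = £1480.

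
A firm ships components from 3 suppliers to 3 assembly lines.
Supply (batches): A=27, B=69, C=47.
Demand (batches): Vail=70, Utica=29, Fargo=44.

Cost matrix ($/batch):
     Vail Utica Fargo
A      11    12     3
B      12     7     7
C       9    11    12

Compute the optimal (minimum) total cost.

One minimum-cost allocation:
  A–Fargo: 27 × $3 = $81
  B–Vail: 23 × $12 = $276
  B–Utica: 29 × $7 = $203
  B–Fargo: 17 × $7 = $119
  C–Vail: 47 × $9 = $423
Total = 81 + 276 + 203 + 119 + 423 = $1102.

1102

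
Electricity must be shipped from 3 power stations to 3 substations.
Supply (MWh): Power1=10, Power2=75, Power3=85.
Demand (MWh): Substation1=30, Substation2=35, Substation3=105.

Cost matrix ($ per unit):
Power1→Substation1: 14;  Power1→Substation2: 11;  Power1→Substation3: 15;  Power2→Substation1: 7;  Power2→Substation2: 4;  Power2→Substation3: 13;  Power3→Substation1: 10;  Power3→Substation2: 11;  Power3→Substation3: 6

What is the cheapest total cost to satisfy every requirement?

One minimum-cost allocation:
  Power1->Substation3: 10 × $15 = $150
  Power2->Substation1: 30 × $7 = $210
  Power2->Substation2: 35 × $4 = $140
  Power2->Substation3: 10 × $13 = $130
  Power3->Substation3: 85 × $6 = $510
Total = 150 + 210 + 140 + 130 + 510 = $1140.

1140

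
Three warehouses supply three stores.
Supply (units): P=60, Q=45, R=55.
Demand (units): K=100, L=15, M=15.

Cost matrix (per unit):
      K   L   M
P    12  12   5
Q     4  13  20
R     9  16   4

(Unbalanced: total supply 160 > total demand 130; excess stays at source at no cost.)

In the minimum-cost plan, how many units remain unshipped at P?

30

Minimum-cost shipments:
  P->L: 15 × 12 = 180
  P->M: 15 × 5 = 75
  Q->K: 45 × 4 = 180
  R->K: 55 × 9 = 495
Total cost = 930.
P ships 30 of its 60, leaving 30.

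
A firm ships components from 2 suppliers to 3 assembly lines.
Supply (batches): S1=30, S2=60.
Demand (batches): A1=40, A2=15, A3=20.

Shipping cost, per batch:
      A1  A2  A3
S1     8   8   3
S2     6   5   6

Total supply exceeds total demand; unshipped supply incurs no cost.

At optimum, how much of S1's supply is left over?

An optimal plan:
  S1–A3: 20 × 3 = 60
  S2–A1: 40 × 6 = 240
  S2–A2: 15 × 5 = 75
Total cost = 375.
S1 ships 20 of its 30, leaving 10.

10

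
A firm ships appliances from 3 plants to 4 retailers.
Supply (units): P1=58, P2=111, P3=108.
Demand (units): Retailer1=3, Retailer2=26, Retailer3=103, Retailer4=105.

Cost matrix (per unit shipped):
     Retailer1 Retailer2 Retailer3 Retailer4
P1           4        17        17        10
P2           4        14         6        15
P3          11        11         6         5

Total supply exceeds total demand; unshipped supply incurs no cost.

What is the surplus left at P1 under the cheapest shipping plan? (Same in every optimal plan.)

40

Minimum-cost shipments:
  P1 to Retailer1: 3 × 4 = 12
  P1 to Retailer4: 15 × 10 = 150
  P2 to Retailer2: 8 × 14 = 112
  P2 to Retailer3: 103 × 6 = 618
  P3 to Retailer2: 18 × 11 = 198
  P3 to Retailer4: 90 × 5 = 450
Total cost = 1540.
P1 ships 18 of its 58, leaving 40.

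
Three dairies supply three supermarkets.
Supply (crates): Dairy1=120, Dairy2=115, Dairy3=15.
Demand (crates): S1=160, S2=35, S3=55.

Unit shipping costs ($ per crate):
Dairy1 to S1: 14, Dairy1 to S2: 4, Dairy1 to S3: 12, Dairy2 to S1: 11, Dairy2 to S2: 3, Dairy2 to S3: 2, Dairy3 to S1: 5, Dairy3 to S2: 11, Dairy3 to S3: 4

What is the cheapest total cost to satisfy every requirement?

2175

An optimal shipping plan:
  Dairy1 to S1: 85 × $14 = $1190
  Dairy1 to S2: 35 × $4 = $140
  Dairy2 to S1: 60 × $11 = $660
  Dairy2 to S3: 55 × $2 = $110
  Dairy3 to S1: 15 × $5 = $75
Total = 1190 + 140 + 660 + 110 + 75 = $2175.
(Supply check: Dairy1 ships 120; Dairy2 ships 115; Dairy3 ships 15.)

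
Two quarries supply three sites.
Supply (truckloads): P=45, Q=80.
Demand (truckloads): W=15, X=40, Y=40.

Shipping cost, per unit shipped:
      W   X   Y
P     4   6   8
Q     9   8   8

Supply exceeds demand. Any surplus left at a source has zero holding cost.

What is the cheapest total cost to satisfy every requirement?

640

Optimal allocation:
  P->W: 15 truckloads
  P->X: 30 truckloads
  Q->X: 10 truckloads
  Q->Y: 40 truckloads
Total cost = 640.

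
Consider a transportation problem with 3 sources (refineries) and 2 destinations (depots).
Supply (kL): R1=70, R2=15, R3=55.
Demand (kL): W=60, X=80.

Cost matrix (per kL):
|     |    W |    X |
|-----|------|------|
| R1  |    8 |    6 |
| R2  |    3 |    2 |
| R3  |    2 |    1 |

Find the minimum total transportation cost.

565

Optimal allocation:
  R1–X: 70 × 6 = 420
  R2–W: 15 × 3 = 45
  R3–W: 45 × 2 = 90
  R3–X: 10 × 1 = 10
Total = 420 + 45 + 90 + 10 = 565.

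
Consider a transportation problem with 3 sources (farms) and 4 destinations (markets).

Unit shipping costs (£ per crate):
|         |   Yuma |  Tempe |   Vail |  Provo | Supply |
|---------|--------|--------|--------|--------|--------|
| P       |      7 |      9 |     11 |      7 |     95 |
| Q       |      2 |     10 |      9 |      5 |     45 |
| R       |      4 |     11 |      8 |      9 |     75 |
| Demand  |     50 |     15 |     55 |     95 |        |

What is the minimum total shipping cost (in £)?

Optimal allocation:
  P->Tempe: 15 × £9 = £135
  P->Provo: 80 × £7 = £560
  Q->Yuma: 30 × £2 = £60
  Q->Provo: 15 × £5 = £75
  R->Yuma: 20 × £4 = £80
  R->Vail: 55 × £8 = £440
Total = 135 + 560 + 60 + 75 + 80 + 440 = £1350.

1350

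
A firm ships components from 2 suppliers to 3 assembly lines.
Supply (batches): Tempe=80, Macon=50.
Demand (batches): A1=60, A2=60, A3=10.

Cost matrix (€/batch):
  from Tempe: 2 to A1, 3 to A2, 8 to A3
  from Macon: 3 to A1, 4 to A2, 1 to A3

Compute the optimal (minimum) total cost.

350

A cheapest plan:
  Tempe->A1: 20 × €2 = €40
  Tempe->A2: 60 × €3 = €180
  Macon->A1: 40 × €3 = €120
  Macon->A3: 10 × €1 = €10
Total = 40 + 180 + 120 + 10 = €350.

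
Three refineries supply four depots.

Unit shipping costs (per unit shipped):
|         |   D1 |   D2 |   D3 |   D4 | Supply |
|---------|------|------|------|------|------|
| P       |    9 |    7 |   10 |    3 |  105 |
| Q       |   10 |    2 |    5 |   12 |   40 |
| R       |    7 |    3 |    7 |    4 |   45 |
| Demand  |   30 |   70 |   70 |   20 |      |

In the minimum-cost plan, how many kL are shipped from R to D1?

0

Optimal shipments:
  P to D1: 30 × 9 = 270
  P to D2: 25 × 7 = 175
  P to D3: 30 × 10 = 300
  P to D4: 20 × 3 = 60
  Q to D3: 40 × 5 = 200
  R to D2: 45 × 3 = 135
Total cost = 1140.
The route R→D1 is not used.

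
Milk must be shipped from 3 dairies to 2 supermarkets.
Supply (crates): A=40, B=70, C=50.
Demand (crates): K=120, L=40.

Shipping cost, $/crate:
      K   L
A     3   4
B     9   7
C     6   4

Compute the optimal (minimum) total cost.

A cheapest plan:
  A→K: 40 × $3 = $120
  B→K: 70 × $9 = $630
  C→K: 10 × $6 = $60
  C→L: 40 × $4 = $160
Total = 120 + 630 + 60 + 160 = $970.
(Supply check: A ships 40; B ships 70; C ships 50.)

970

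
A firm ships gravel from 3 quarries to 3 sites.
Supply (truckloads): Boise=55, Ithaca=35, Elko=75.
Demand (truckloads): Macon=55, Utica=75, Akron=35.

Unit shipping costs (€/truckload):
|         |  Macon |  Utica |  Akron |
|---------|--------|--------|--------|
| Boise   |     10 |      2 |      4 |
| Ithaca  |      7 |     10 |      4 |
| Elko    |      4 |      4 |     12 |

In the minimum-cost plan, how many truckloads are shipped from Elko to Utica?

Solving gives:
  Boise->Utica: 55 × €2 = €110
  Ithaca->Akron: 35 × €4 = €140
  Elko->Macon: 55 × €4 = €220
  Elko->Utica: 20 × €4 = €80
Total cost = €550.
So Elko→Utica carries 20 truckloads.

20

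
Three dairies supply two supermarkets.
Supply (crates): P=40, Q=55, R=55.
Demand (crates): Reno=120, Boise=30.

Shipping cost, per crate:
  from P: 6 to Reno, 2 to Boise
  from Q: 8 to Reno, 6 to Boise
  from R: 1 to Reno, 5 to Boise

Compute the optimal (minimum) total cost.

615

A cheapest plan:
  P→Reno: 10 × 6 = 60
  P→Boise: 30 × 2 = 60
  Q→Reno: 55 × 8 = 440
  R→Reno: 55 × 1 = 55
Total = 60 + 60 + 440 + 55 = 615.
(Supply check: P ships 40; Q ships 55; R ships 55.)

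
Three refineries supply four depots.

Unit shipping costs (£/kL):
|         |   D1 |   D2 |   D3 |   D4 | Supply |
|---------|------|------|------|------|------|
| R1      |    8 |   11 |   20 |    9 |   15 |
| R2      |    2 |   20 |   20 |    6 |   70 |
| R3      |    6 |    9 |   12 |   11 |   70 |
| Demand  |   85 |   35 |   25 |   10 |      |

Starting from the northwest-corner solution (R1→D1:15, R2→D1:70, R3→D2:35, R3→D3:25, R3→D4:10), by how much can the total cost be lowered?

Current plan cost = 15·8 + 70·2 + 35·9 + 25·12 + 10·11 = £985.
Optimal plan:
  R1->D2: 5 kL
  R1->D4: 10 kL
  R2->D1: 70 kL
  R3->D1: 15 kL
  R3->D2: 30 kL
  R3->D3: 25 kL
Optimal cost = £945.
Saving = 985 − 945 = £40.

40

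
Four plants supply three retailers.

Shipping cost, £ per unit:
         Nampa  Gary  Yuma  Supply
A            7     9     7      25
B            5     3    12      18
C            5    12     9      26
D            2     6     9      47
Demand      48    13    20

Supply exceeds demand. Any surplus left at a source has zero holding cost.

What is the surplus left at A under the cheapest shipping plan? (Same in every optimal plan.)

An optimal plan:
  A–Yuma: 20 units
  B–Gary: 13 units
  C–Nampa: 1 units
  D–Nampa: 47 units
Total cost = £278.
A ships 20 of its 25, leaving 5.

5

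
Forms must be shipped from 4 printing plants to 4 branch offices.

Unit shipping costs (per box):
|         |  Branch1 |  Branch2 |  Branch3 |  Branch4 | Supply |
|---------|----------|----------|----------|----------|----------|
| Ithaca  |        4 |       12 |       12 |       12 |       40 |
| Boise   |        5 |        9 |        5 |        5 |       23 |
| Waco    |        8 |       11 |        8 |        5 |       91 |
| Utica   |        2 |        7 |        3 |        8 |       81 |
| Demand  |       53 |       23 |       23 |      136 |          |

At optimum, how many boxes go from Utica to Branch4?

22

Optimal shipments:
  Ithaca to Branch1: 40 × 4 = 160
  Boise to Branch4: 23 × 5 = 115
  Waco to Branch4: 91 × 5 = 455
  Utica to Branch1: 13 × 2 = 26
  Utica to Branch2: 23 × 7 = 161
  Utica to Branch3: 23 × 3 = 69
  Utica to Branch4: 22 × 8 = 176
Total cost = 1162.
So Utica→Branch4 carries 22 boxes.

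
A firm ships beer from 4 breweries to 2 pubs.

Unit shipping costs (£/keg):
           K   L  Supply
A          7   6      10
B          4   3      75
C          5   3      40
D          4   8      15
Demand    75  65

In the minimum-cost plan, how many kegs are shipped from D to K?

15

Solving gives:
  A to K: 10 × £7 = £70
  B to K: 50 × £4 = £200
  B to L: 25 × £3 = £75
  C to L: 40 × £3 = £120
  D to K: 15 × £4 = £60
Total cost = £525.
So D→K carries 15 kegs.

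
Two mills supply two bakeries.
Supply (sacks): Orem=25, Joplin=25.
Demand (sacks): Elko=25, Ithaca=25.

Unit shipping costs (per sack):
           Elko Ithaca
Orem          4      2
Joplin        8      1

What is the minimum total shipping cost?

125

A cheapest plan:
  Orem->Elko: 25 × 4 = 100
  Joplin->Ithaca: 25 × 1 = 25
Total = 100 + 25 = 125.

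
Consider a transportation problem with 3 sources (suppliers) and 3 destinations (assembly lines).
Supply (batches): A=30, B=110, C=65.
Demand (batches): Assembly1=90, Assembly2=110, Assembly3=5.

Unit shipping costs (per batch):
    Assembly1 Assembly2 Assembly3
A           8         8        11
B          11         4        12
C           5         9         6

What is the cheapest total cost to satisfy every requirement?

A cheapest plan:
  A->Assembly1: 30 × 8 = 240
  B->Assembly2: 110 × 4 = 440
  C->Assembly1: 60 × 5 = 300
  C->Assembly3: 5 × 6 = 30
Total = 240 + 440 + 300 + 30 = 1010.

1010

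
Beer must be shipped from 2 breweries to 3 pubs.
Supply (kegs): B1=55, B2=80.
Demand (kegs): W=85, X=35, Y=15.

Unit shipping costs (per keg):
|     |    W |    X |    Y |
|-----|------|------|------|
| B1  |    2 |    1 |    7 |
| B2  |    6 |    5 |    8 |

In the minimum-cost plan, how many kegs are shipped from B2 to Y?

15

Optimal shipments:
  B1–W: 20 × 2 = 40
  B1–X: 35 × 1 = 35
  B2–W: 65 × 6 = 390
  B2–Y: 15 × 8 = 120
Total cost = 585.
So B2→Y carries 15 kegs.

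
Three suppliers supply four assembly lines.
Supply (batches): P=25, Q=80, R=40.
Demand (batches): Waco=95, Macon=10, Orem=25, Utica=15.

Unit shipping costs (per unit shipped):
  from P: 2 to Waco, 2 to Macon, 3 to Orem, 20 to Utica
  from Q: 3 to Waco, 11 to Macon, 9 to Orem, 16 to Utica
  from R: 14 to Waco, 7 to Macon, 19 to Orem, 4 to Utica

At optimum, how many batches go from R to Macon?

10

Optimal shipments:
  P->Orem: 25 batches
  Q->Waco: 80 batches
  R->Waco: 15 batches
  R->Macon: 10 batches
  R->Utica: 15 batches
Total cost = 655.
So R→Macon carries 10 batches.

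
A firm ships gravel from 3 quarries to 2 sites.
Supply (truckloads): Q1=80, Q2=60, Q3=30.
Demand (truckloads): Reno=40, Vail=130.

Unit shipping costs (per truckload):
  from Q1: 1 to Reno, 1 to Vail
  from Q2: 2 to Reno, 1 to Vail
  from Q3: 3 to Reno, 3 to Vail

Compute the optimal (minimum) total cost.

An optimal shipping plan:
  Q1→Reno: 40 truckloads
  Q1→Vail: 40 truckloads
  Q2→Vail: 60 truckloads
  Q3→Vail: 30 truckloads
Total cost = 230.

230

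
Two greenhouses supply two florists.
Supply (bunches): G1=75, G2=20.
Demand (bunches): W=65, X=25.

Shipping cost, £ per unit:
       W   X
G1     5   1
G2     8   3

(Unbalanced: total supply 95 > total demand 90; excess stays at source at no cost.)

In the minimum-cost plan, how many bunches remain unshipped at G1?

Minimum-cost shipments:
  G1->W: 65 × £5 = £325
  G1->X: 10 × £1 = £10
  G2->X: 15 × £3 = £45
Total cost = £380.
G1 ships 75 of its 75, leaving 0.

0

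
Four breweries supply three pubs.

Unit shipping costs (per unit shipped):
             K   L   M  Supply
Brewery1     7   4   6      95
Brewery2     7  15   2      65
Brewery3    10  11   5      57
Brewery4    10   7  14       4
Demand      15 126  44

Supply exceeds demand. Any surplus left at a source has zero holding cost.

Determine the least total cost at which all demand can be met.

One minimum-cost allocation:
  Brewery1 to L: 95 kegs
  Brewery2 to K: 15 kegs
  Brewery2 to M: 44 kegs
  Brewery3 to L: 27 kegs
  Brewery4 to L: 4 kegs
Total cost = 898.

898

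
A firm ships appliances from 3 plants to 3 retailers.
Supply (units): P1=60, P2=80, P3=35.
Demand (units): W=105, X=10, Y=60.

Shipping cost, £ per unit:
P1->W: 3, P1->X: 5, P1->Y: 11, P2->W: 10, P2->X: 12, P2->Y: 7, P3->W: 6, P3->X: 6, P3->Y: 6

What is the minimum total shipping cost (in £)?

1010

Optimal allocation:
  P1→W: 60 × £3 = £180
  P2→W: 20 × £10 = £200
  P2→Y: 60 × £7 = £420
  P3→W: 25 × £6 = £150
  P3→X: 10 × £6 = £60
Total = 180 + 200 + 420 + 150 + 60 = £1010.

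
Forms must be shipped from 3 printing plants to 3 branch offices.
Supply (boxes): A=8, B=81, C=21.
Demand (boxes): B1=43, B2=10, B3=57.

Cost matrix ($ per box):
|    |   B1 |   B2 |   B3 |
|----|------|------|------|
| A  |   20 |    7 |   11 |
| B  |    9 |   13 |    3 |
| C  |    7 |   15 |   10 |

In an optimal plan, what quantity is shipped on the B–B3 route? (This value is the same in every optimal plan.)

Optimal shipments:
  A–B2: 8 × $7 = $56
  B–B1: 22 × $9 = $198
  B–B2: 2 × $13 = $26
  B–B3: 57 × $3 = $171
  C–B1: 21 × $7 = $147
Total cost = $598.
So B→B3 carries 57 boxes.

57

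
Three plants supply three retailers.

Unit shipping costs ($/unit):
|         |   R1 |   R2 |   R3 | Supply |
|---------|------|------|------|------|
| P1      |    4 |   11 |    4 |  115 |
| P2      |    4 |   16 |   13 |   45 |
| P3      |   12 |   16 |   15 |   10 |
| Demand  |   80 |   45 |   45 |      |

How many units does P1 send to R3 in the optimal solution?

Solving gives:
  P1->R1: 35 × $4 = $140
  P1->R2: 35 × $11 = $385
  P1->R3: 45 × $4 = $180
  P2->R1: 45 × $4 = $180
  P3->R2: 10 × $16 = $160
Total cost = $1045.
So P1→R3 carries 45 units.

45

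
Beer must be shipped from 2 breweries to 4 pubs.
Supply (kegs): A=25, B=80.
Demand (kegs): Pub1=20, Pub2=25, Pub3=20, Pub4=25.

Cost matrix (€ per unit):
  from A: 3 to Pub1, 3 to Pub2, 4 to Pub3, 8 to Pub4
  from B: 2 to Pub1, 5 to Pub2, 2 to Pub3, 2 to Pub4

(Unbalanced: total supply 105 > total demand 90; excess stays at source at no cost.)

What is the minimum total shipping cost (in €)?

One minimum-cost allocation:
  A–Pub2: 25 × €3 = €75
  B–Pub1: 20 × €2 = €40
  B–Pub3: 20 × €2 = €40
  B–Pub4: 25 × €2 = €50
Total = 75 + 40 + 40 + 50 = €205.

205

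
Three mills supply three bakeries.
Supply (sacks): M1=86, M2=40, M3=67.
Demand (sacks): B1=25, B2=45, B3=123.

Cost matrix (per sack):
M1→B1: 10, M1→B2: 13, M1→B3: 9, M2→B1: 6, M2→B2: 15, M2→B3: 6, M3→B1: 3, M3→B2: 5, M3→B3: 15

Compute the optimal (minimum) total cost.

Optimal allocation:
  M1–B3: 86 × 9 = 774
  M2–B1: 3 × 6 = 18
  M2–B3: 37 × 6 = 222
  M3–B1: 22 × 3 = 66
  M3–B2: 45 × 5 = 225
Total = 774 + 18 + 222 + 66 + 225 = 1305.

1305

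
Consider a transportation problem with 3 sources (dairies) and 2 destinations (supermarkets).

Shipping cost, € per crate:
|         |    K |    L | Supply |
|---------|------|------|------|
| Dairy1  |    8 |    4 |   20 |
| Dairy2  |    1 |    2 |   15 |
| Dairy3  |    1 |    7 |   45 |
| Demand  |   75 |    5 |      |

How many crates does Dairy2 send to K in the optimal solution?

Solving gives:
  Dairy1->K: 15 × €8 = €120
  Dairy1->L: 5 × €4 = €20
  Dairy2->K: 15 × €1 = €15
  Dairy3->K: 45 × €1 = €45
Total cost = €200.
So Dairy2→K carries 15 crates.

15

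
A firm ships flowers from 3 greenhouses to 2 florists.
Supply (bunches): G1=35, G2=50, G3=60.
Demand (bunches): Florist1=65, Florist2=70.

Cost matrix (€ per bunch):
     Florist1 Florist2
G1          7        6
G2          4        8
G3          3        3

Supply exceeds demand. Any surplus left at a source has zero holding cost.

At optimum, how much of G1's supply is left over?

10

An optimal plan:
  G1 to Florist2: 25 × €6 = €150
  G2 to Florist1: 50 × €4 = €200
  G3 to Florist1: 15 × €3 = €45
  G3 to Florist2: 45 × €3 = €135
Total cost = €530.
G1 ships 25 of its 35, leaving 10.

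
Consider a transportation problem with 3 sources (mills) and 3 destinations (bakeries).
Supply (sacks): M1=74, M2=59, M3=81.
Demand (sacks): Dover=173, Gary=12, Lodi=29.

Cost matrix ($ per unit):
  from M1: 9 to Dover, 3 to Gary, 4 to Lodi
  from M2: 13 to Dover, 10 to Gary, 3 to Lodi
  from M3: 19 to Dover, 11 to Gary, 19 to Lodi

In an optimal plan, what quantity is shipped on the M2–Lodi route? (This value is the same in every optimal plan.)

29

Optimal shipments:
  M1→Dover: 74 × $9 = $666
  M2→Dover: 30 × $13 = $390
  M2→Lodi: 29 × $3 = $87
  M3→Dover: 69 × $19 = $1311
  M3→Gary: 12 × $11 = $132
Total cost = $2586.
So M2→Lodi carries 29 sacks.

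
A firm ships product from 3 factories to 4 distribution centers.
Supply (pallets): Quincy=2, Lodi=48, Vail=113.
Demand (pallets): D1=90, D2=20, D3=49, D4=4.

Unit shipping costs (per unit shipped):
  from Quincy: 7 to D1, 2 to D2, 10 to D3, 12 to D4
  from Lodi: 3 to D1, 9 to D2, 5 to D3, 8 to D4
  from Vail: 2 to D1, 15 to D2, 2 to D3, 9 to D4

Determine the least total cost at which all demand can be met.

Optimal allocation:
  Quincy→D2: 2 × 2 = 4
  Lodi→D1: 26 × 3 = 78
  Lodi→D2: 18 × 9 = 162
  Lodi→D4: 4 × 8 = 32
  Vail→D1: 64 × 2 = 128
  Vail→D3: 49 × 2 = 98
Total = 4 + 78 + 162 + 32 + 128 + 98 = 502.
(Supply check: Quincy ships 2; Lodi ships 48; Vail ships 113.)

502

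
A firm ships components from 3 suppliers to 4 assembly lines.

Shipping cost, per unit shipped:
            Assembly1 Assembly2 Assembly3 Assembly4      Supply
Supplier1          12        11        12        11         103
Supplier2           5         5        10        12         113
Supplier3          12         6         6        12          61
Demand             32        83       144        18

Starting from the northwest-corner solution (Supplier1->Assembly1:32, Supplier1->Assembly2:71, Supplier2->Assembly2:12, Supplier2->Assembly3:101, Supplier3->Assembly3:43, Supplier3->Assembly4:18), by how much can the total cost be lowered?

Current plan cost = 32·12 + 71·11 + 12·5 + 101·10 + 43·6 + 18·12 = 2709.
Optimal plan:
  Supplier1 to Assembly2: 2 × 11 = 22
  Supplier1 to Assembly3: 83 × 12 = 996
  Supplier1 to Assembly4: 18 × 11 = 198
  Supplier2 to Assembly1: 32 × 5 = 160
  Supplier2 to Assembly2: 81 × 5 = 405
  Supplier3 to Assembly3: 61 × 6 = 366
Optimal cost = 2147.
Saving = 2709 − 2147 = 562.

562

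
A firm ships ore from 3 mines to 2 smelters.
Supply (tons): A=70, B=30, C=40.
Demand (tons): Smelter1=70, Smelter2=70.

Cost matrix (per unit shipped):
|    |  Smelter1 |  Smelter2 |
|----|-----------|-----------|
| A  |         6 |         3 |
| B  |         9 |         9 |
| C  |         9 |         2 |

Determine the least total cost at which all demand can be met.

680

A cheapest plan:
  A–Smelter1: 40 tons
  A–Smelter2: 30 tons
  B–Smelter1: 30 tons
  C–Smelter2: 40 tons
Total cost = 680.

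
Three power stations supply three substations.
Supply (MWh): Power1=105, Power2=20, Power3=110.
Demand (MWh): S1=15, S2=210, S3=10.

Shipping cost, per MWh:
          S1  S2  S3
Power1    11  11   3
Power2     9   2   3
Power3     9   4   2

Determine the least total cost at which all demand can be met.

1555

One minimum-cost allocation:
  Power1 to S1: 15 × 11 = 165
  Power1 to S2: 80 × 11 = 880
  Power1 to S3: 10 × 3 = 30
  Power2 to S2: 20 × 2 = 40
  Power3 to S2: 110 × 4 = 440
Total = 165 + 880 + 30 + 40 + 440 = 1555.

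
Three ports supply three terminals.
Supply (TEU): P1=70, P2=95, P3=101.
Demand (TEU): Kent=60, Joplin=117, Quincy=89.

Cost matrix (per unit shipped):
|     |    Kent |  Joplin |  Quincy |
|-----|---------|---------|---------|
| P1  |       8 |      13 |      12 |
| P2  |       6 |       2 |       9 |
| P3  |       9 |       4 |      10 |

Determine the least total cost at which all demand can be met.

One minimum-cost allocation:
  P1–Kent: 60 × 8 = 480
  P1–Quincy: 10 × 12 = 120
  P2–Joplin: 95 × 2 = 190
  P3–Joplin: 22 × 4 = 88
  P3–Quincy: 79 × 10 = 790
Total = 480 + 120 + 190 + 88 + 790 = 1668.
(Supply check: P1 ships 70; P2 ships 95; P3 ships 101.)

1668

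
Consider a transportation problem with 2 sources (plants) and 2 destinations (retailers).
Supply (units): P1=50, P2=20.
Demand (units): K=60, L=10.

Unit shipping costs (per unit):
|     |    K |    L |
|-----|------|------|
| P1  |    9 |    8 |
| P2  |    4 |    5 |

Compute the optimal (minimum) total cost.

520

An optimal shipping plan:
  P1–K: 40 × 9 = 360
  P1–L: 10 × 8 = 80
  P2–K: 20 × 4 = 80
Total = 360 + 80 + 80 = 520.
(Supply check: P1 ships 50; P2 ships 20.)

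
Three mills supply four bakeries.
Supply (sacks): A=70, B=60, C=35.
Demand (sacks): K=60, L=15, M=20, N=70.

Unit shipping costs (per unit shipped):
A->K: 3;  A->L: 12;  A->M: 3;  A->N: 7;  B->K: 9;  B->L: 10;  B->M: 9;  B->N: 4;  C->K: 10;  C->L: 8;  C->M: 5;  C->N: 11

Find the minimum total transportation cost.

710

An optimal shipping plan:
  A->K: 60 sacks
  A->N: 10 sacks
  B->N: 60 sacks
  C->L: 15 sacks
  C->M: 20 sacks
Total cost = 710.
(Supply check: A ships 70; B ships 60; C ships 35.)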